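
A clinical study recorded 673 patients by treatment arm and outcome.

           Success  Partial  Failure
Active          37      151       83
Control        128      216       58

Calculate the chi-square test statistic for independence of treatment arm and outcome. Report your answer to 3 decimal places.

42.234

Row totals: 271, 402. Column totals: 165, 367, 141. Grand total N = 673.
Expected counts (row total × column total / N):
  Active, Success: 271×165/673 = 66.4413
  Active, Partial: 271×367/673 = 147.7816
  Active, Failure: 271×141/673 = 56.7771
  Control, Success: 402×165/673 = 98.5587
  Control, Partial: 402×367/673 = 219.2184
  Control, Failure: 402×141/673 = 84.2229
Contributions (O − E)²/E:
  (37 − 66.4413)²/66.4413 = 13.0460
  (151 − 147.7816)²/147.7816 = 0.0701
  (83 − 56.7771)²/56.7771 = 12.1112
  (128 − 98.5587)²/98.5587 = 8.7947
  (216 − 219.2184)²/219.2184 = 0.0473
  (58 − 84.2229)²/84.2229 = 8.1645
χ² = 13.0460 + 0.0701 + 12.1112 + 8.7947 + 0.0473 + 8.1645 = 42.234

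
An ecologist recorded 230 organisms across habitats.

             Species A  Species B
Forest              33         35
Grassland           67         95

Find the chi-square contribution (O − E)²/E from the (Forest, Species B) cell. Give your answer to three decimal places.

0.307

Row total (Forest) = 68; column total (Species B) = 130; N = 230.
Expected count E = 68 × 130 / 230 = 38.43478.
Contribution = (O − E)²/E = (35 − 38.43478)² / 38.43478 = 0.307.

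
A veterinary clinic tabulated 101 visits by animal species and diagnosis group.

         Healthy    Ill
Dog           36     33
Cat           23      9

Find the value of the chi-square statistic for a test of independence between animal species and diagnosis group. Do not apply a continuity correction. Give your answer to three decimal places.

Row totals: 69, 32. Column totals: 59, 42. Grand total N = 101.
Expected counts (row total × column total / N):
  Dog, Healthy: 69×59/101 = 40.3069
  Dog, Ill: 69×42/101 = 28.6931
  Cat, Healthy: 32×59/101 = 18.6931
  Cat, Ill: 32×42/101 = 13.3069
Contributions (O − E)²/E:
  (36 − 40.3069)²/40.3069 = 0.4602
  (33 − 28.6931)²/28.6931 = 0.6465
  (23 − 18.6931)²/18.6931 = 0.9923
  (9 − 13.3069)²/13.3069 = 1.3940
χ² = 0.4602 + 0.6465 + 0.9923 + 1.3940 = 3.493

3.493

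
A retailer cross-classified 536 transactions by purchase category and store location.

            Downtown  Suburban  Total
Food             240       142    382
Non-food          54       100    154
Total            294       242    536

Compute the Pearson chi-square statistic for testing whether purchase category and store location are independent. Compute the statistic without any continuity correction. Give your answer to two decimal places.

Grand total N = 536.
Expected counts (row total × column total / N):
  Food, Downtown: 382×294/536 = 209.530
  Food, Suburban: 382×242/536 = 172.470
  Non-food, Downtown: 154×294/536 = 84.470
  Non-food, Suburban: 154×242/536 = 69.530
Contributions (O − E)²/E:
  (240 − 209.530)²/209.530 = 4.4310
  (142 − 172.470)²/172.470 = 5.3831
  (54 − 84.470)²/84.470 = 10.9911
  (100 − 69.530)²/69.530 = 13.3528
χ² = 4.4310 + 5.3831 + 10.9911 + 13.3528 = 34.16

34.16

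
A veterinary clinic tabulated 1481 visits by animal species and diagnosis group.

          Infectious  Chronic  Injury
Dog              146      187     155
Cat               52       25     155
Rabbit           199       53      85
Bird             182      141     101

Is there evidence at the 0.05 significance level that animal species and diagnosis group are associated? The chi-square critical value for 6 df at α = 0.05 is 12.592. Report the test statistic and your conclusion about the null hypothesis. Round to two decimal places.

Row totals: 488, 232, 337, 424. Column totals: 579, 406, 496. Grand total N = 1481.
Expected counts (row total × column total / N):
  Dog, Infectious: 488×579/1481 = 190.785
  Dog, Chronic: 488×406/1481 = 133.780
  Dog, Injury: 488×496/1481 = 163.436
  Cat, Infectious: 232×579/1481 = 90.701
  Cat, Chronic: 232×406/1481 = 63.600
  Cat, Injury: 232×496/1481 = 77.699
  Rabbit, Infectious: 337×579/1481 = 131.751
  Rabbit, Chronic: 337×406/1481 = 92.385
  Rabbit, Injury: 337×496/1481 = 112.864
  Bird, Infectious: 424×579/1481 = 165.764
  Bird, Chronic: 424×406/1481 = 116.235
  Bird, Injury: 424×496/1481 = 142.001
Contributions (O − E)²/E:
  (146 − 190.785)²/190.785 = 10.5129
  (187 − 133.780)²/133.780 = 21.1718
  (155 − 163.436)²/163.436 = 0.4354
  (52 − 90.701)²/90.701 = 16.5132
  (25 − 63.600)²/63.600 = 23.4270
  (155 − 77.699)²/77.699 = 76.9050
  (199 − 131.751)²/131.751 = 34.3256
  (53 − 92.385)²/92.385 = 16.7904
  (85 − 112.864)²/112.864 = 6.8791
  (182 − 165.764)²/165.764 = 1.5903
  (141 − 116.235)²/116.235 = 5.2764
  (101 − 142.001)²/142.001 = 11.8385
χ² = 10.5129 + 21.1718 + 0.4354 + 16.5132 + 23.4270 + 76.9050 + 34.3256 + 16.7904 + 6.8791 + 1.5903 + 5.2764 + 11.8385 = 225.67
df = (4−1)(3−1) = 6. Since 225.67 > 12.592, reject the null hypothesis of independence at α = 0.05.

225.67; reject H₀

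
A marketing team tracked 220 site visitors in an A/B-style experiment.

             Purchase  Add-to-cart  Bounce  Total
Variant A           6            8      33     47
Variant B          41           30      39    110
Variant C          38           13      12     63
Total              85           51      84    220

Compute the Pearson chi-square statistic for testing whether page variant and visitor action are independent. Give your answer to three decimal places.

36.484

Grand total N = 220.
Expected counts (row total × column total / N):
  Variant A, Purchase: 47×85/220 = 18.1591
  Variant A, Add-to-cart: 47×51/220 = 10.8955
  Variant A, Bounce: 47×84/220 = 17.9455
  Variant B, Purchase: 110×85/220 = 42.5000
  Variant B, Add-to-cart: 110×51/220 = 25.5000
  Variant B, Bounce: 110×84/220 = 42.0000
  Variant C, Purchase: 63×85/220 = 24.3409
  Variant C, Add-to-cart: 63×51/220 = 14.6045
  Variant C, Bounce: 63×84/220 = 24.0545
Contributions (O − E)²/E:
  (6 − 18.1591)²/18.1591 = 8.1416
  (8 − 10.8955)²/10.8955 = 0.7695
  (33 − 17.9455)²/17.9455 = 12.6292
  (41 − 42.5000)²/42.5000 = 0.0529
  (30 − 25.5000)²/25.5000 = 0.7941
  (39 − 42.0000)²/42.0000 = 0.2143
  (38 − 24.3409)²/24.3409 = 7.6649
  (13 − 14.6045)²/14.6045 = 0.1763
  (12 − 24.0545)²/24.0545 = 6.0409
χ² = 8.1416 + 0.7695 + 12.6292 + 0.0529 + 0.7941 + 0.2143 + 7.6649 + 0.1763 + 6.0409 = 36.484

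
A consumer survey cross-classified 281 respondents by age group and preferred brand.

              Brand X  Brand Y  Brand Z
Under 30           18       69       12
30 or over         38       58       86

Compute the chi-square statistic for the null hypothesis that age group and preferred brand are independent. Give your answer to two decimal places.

43.23

Row totals: 99, 182. Column totals: 56, 127, 98. Grand total N = 281.
Expected counts (row total × column total / N):
  Under 30, Brand X: 99×56/281 = 19.730
  Under 30, Brand Y: 99×127/281 = 44.744
  Under 30, Brand Z: 99×98/281 = 34.527
  30 or over, Brand X: 182×56/281 = 36.270
  30 or over, Brand Y: 182×127/281 = 82.256
  30 or over, Brand Z: 182×98/281 = 63.473
Contributions (O − E)²/E:
  (18 − 19.730)²/19.730 = 0.1517
  (69 − 44.744)²/44.744 = 13.1493
  (12 − 34.527)²/34.527 = 14.6976
  (38 − 36.270)²/36.270 = 0.0825
  (58 − 82.256)²/82.256 = 7.1527
  (86 − 63.473)²/63.473 = 7.9950
χ² = 0.1517 + 13.1493 + 14.6976 + 0.0825 + 7.1527 + 7.9950 = 43.23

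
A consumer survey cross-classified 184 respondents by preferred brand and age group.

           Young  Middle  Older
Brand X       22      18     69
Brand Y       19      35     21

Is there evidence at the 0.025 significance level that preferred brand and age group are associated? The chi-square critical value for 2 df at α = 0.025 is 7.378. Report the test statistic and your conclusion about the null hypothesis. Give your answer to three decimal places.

25.873; reject H₀

Row totals: 109, 75. Column totals: 41, 53, 90. Grand total N = 184.
Expected counts (row total × column total / N):
  Brand X, Young: 109×41/184 = 24.2880
  Brand X, Middle: 109×53/184 = 31.3967
  Brand X, Older: 109×90/184 = 53.3152
  Brand Y, Young: 75×41/184 = 16.7120
  Brand Y, Middle: 75×53/184 = 21.6033
  Brand Y, Older: 75×90/184 = 36.6848
Contributions (O − E)²/E:
  (22 − 24.2880)²/24.2880 = 0.2155
  (18 − 31.3967)²/31.3967 = 5.7163
  (69 − 53.3152)²/53.3152 = 4.6143
  (19 − 16.7120)²/16.7120 = 0.3132
  (35 − 21.6033)²/21.6033 = 8.3076
  (21 − 36.6848)²/36.6848 = 6.7061
χ² = 0.2155 + 5.7163 + 4.6143 + 0.3132 + 8.3076 + 6.7061 = 25.873
df = (2−1)(3−1) = 2. Since 25.873 > 7.378, reject the null hypothesis of independence at α = 0.025.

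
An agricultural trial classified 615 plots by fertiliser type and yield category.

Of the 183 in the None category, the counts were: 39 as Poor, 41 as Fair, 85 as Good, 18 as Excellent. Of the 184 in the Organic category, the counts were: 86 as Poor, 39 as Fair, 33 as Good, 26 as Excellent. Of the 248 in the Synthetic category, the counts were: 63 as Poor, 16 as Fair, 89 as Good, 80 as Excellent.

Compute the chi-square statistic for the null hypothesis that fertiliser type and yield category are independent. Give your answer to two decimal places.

Row totals: 183, 184, 248. Column totals: 188, 96, 207, 124. Grand total N = 615.
Expected counts (row total × column total / N):
  None, Poor: 183×188/615 = 55.94146
  None, Fair: 183×96/615 = 28.56585
  None, Good: 183×207/615 = 61.59512
  None, Excellent: 183×124/615 = 36.89756
  Organic, Poor: 184×188/615 = 56.24715
  Organic, Fair: 184×96/615 = 28.72195
  Organic, Good: 184×207/615 = 61.93171
  Organic, Excellent: 184×124/615 = 37.09919
  Synthetic, Poor: 248×188/615 = 75.81138
  Synthetic, Fair: 248×96/615 = 38.71220
  Synthetic, Good: 248×207/615 = 83.47317
  Synthetic, Excellent: 248×124/615 = 50.00325
Contributions (O − E)²/E:
  (39 − 55.94146)²/55.94146 = 5.1306
  (41 − 28.56585)²/28.56585 = 5.4123
  (85 − 61.59512)²/61.59512 = 8.8934
  (18 − 36.89756)²/36.89756 = 9.6786
  (86 − 56.24715)²/56.24715 = 15.7383
  (39 − 28.72195)²/28.72195 = 3.6780
  (33 − 61.93171)²/61.93171 = 13.5156
  (26 − 37.09919)²/37.09919 = 3.3206
  (63 − 75.81138)²/75.81138 = 2.1650
  (16 − 38.71220)²/38.71220 = 13.3251
  (89 − 83.47317)²/83.47317 = 0.3659
  (80 − 50.00325)²/50.00325 = 17.9949
χ² = 5.1306 + 5.4123 + 8.8934 + 9.6786 + 15.7383 + 3.6780 + 13.5156 + 3.3206 + 2.1650 + 13.3251 + 0.3659 + 17.9949 = 99.22

99.22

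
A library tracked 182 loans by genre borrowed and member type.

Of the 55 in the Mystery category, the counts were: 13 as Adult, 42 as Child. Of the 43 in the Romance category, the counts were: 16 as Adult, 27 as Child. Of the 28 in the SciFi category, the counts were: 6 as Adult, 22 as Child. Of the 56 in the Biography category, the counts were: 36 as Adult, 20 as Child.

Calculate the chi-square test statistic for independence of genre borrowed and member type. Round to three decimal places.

24.197

Row totals: 55, 43, 28, 56. Column totals: 71, 111. Grand total N = 182.
Expected counts (row total × column total / N):
  Mystery, Adult: 55×71/182 = 21.4560
  Mystery, Child: 55×111/182 = 33.5440
  Romance, Adult: 43×71/182 = 16.7747
  Romance, Child: 43×111/182 = 26.2253
  SciFi, Adult: 28×71/182 = 10.9231
  SciFi, Child: 28×111/182 = 17.0769
  Biography, Adult: 56×71/182 = 21.8462
  Biography, Child: 56×111/182 = 34.1538
Contributions (O − E)²/E:
  (13 − 21.4560)²/21.4560 = 3.3326
  (42 − 33.5440)²/33.5440 = 2.1316
  (16 − 16.7747)²/16.7747 = 0.0358
  (27 − 26.2253)²/26.2253 = 0.0229
  (6 − 10.9231)²/10.9231 = 2.2189
  (22 − 17.0769)²/17.0769 = 1.4193
  (36 − 21.8462)²/21.8462 = 9.1700
  (20 − 34.1538)²/34.1538 = 5.8655
χ² = 3.3326 + 2.1316 + 0.0358 + 0.0229 + 2.2189 + 1.4193 + 9.1700 + 5.8655 = 24.197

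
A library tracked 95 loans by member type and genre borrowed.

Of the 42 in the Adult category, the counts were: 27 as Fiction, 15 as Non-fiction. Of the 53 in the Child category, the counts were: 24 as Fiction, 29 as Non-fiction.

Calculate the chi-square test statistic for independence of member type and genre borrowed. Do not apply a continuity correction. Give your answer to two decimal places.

Row totals: 42, 53. Column totals: 51, 44. Grand total N = 95.
Expected counts (row total × column total / N):
  Adult, Fiction: 42×51/95 = 22.547
  Adult, Non-fiction: 42×44/95 = 19.453
  Child, Fiction: 53×51/95 = 28.453
  Child, Non-fiction: 53×44/95 = 24.547
Contributions (O − E)²/E:
  (27 − 22.547)²/22.547 = 0.8795
  (15 − 19.453)²/19.453 = 1.0193
  (24 − 28.453)²/28.453 = 0.6969
  (29 − 24.547)²/24.547 = 0.8078
χ² = 0.8795 + 1.0193 + 0.6969 + 0.8078 = 3.40

3.40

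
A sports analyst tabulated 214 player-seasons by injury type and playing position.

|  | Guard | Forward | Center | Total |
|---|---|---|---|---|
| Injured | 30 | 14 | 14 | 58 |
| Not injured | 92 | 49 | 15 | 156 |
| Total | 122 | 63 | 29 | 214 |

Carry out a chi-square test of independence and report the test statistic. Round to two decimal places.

Grand total N = 214.
Expected counts (row total × column total / N):
  Injured, Guard: 58×122/214 = 33.065
  Injured, Forward: 58×63/214 = 17.075
  Injured, Center: 58×29/214 = 7.860
  Not injured, Guard: 156×122/214 = 88.935
  Not injured, Forward: 156×63/214 = 45.925
  Not injured, Center: 156×29/214 = 21.140
Contributions (O − E)²/E:
  (30 − 33.065)²/33.065 = 0.2841
  (14 − 17.075)²/17.075 = 0.5538
  (14 − 7.860)²/7.860 = 4.7964
  (92 − 88.935)²/88.935 = 0.1056
  (49 − 45.925)²/45.925 = 0.2059
  (15 − 21.140)²/21.140 = 1.7833
χ² = 0.2841 + 0.5538 + 4.7964 + 0.1056 + 0.2059 + 1.7833 = 7.73

7.73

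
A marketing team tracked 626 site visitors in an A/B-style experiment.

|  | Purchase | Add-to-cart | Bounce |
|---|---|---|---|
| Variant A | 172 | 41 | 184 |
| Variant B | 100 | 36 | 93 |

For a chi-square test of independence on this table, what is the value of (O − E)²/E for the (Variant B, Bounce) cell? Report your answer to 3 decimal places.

Row total (Variant B) = 229; column total (Bounce) = 277; N = 626.
Expected count E = 229 × 277 / 626 = 101.3307.
Contribution = (O − E)²/E = (93 − 101.3307)² / 101.3307 = 0.685.

0.685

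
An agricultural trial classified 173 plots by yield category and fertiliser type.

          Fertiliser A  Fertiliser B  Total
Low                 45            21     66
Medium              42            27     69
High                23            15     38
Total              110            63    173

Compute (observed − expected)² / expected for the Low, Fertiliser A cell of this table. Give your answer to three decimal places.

Row total (Low) = 66; column total (Fertiliser A) = 110; N = 173.
Expected count E = 66 × 110 / 173 = 41.9653.
Contribution = (O − E)²/E = (45 − 41.9653)² / 41.9653 = 0.219.

0.219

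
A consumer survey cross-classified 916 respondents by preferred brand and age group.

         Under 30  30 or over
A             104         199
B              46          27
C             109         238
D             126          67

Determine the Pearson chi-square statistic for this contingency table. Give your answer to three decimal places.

Row totals: 303, 73, 347, 193. Column totals: 385, 531. Grand total N = 916.
Expected counts (row total × column total / N):
  A, Under 30: 303×385/916 = 127.3526
  A, 30 or over: 303×531/916 = 175.6474
  B, Under 30: 73×385/916 = 30.6823
  B, 30 or over: 73×531/916 = 42.3177
  C, Under 30: 347×385/916 = 145.8461
  C, 30 or over: 347×531/916 = 201.1539
  D, Under 30: 193×385/916 = 81.1190
  D, 30 or over: 193×531/916 = 111.8810
Contributions (O − E)²/E:
  (104 − 127.3526)²/127.3526 = 4.2822
  (199 − 175.6474)²/175.6474 = 3.1048
  (46 − 30.6823)²/30.6823 = 7.6471
  (27 − 42.3177)²/42.3177 = 5.5445
  (109 − 145.8461)²/145.8461 = 9.3087
  (238 − 201.1539)²/201.1539 = 6.7492
  (126 − 81.1190)²/81.1190 = 24.8315
  (67 − 111.8810)²/111.8810 = 18.0040
χ² = 4.2822 + 3.1048 + 7.6471 + 5.5445 + 9.3087 + 6.7492 + 24.8315 + 18.0040 = 79.472

79.472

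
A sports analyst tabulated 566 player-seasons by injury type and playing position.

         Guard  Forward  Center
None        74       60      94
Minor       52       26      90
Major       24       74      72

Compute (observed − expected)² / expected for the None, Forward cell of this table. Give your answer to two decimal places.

0.31

Row total (None) = 228; column total (Forward) = 160; N = 566.
Expected count E = 228 × 160 / 566 = 64.4523.
Contribution = (O − E)²/E = (60 − 64.4523)² / 64.4523 = 0.31.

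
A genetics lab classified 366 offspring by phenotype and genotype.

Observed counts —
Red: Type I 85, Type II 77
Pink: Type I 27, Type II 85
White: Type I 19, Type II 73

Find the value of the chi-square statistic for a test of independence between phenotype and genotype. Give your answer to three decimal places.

Row totals: 162, 112, 92. Column totals: 131, 235. Grand total N = 366.
Expected counts (row total × column total / N):
  Red, Type I: 162×131/366 = 57.9836
  Red, Type II: 162×235/366 = 104.0164
  Pink, Type I: 112×131/366 = 40.0874
  Pink, Type II: 112×235/366 = 71.9126
  White, Type I: 92×131/366 = 32.9290
  White, Type II: 92×235/366 = 59.0710
Contributions (O − E)²/E:
  (85 − 57.9836)²/57.9836 = 12.5878
  (77 − 104.0164)²/104.0164 = 7.0170
  (27 − 40.0874)²/40.0874 = 4.2727
  (85 − 71.9126)²/71.9126 = 2.3818
  (19 − 32.9290)²/32.9290 = 5.8920
  (73 − 59.0710)²/59.0710 = 3.2845
χ² = 12.5878 + 7.0170 + 4.2727 + 2.3818 + 5.8920 + 3.2845 = 35.436

35.436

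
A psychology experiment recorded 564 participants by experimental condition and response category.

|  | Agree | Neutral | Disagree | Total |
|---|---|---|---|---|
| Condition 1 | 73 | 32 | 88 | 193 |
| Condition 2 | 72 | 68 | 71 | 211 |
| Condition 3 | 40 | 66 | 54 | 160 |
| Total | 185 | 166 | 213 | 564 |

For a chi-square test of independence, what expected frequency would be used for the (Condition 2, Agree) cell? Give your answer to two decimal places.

Row total (Condition 2) = 211; column total (Agree) = 185; grand total N = 564.
Expected count = (row total × column total) / N = 211 × 185 / 564 = 69.21.

69.21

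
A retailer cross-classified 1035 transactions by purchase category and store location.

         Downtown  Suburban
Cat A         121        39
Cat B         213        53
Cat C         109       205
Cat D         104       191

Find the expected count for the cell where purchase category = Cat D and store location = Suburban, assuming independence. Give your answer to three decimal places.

Row total (Cat D) = 295; column total (Suburban) = 488; grand total N = 1035.
Expected count = (row total × column total) / N = 295 × 488 / 1035 = 139.092.

139.092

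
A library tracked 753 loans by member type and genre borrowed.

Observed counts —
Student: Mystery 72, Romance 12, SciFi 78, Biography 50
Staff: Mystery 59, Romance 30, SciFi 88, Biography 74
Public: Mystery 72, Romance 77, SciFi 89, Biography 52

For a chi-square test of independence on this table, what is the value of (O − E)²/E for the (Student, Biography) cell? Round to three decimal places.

Row total (Student) = 212; column total (Biography) = 176; N = 753.
Expected count E = 212 × 176 / 753 = 49.55113.
Contribution = (O − E)²/E = (50 − 49.55113)² / 49.55113 = 0.004.

0.004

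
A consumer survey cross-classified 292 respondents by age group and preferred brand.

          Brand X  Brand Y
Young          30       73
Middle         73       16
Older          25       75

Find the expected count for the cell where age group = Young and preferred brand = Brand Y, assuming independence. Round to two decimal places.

Row total (Young) = 103; column total (Brand Y) = 164; grand total N = 292.
Expected count = (row total × column total) / N = 103 × 164 / 292 = 57.85.

57.85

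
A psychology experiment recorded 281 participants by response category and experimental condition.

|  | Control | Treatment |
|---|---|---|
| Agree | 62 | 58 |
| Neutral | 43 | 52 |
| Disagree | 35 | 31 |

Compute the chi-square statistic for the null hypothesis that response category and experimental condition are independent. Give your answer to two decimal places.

Row totals: 120, 95, 66. Column totals: 140, 141. Grand total N = 281.
Expected counts (row total × column total / N):
  Agree, Control: 120×140/281 = 59.786
  Agree, Treatment: 120×141/281 = 60.214
  Neutral, Control: 95×140/281 = 47.331
  Neutral, Treatment: 95×141/281 = 47.669
  Disagree, Control: 66×140/281 = 32.883
  Disagree, Treatment: 66×141/281 = 33.117
Contributions (O − E)²/E:
  (62 − 59.786)²/59.786 = 0.0820
  (58 − 60.214)²/60.214 = 0.0814
  (43 − 47.331)²/47.331 = 0.3963
  (52 − 47.669)²/47.669 = 0.3935
  (35 − 32.883)²/32.883 = 0.1363
  (31 − 33.117)²/33.117 = 0.1353
χ² = 0.0820 + 0.0814 + 0.3963 + 0.3935 + 0.1363 + 0.1353 = 1.22

1.22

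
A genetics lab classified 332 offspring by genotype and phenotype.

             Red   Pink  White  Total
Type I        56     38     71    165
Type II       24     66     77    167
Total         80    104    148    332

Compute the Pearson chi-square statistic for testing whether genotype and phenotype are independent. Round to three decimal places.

20.570

Grand total N = 332.
Expected counts (row total × column total / N):
  Type I, Red: 165×80/332 = 39.7590
  Type I, Pink: 165×104/332 = 51.6867
  Type I, White: 165×148/332 = 73.5542
  Type II, Red: 167×80/332 = 40.2410
  Type II, Pink: 167×104/332 = 52.3133
  Type II, White: 167×148/332 = 74.4458
Contributions (O − E)²/E:
  (56 − 39.7590)²/39.7590 = 6.6342
  (38 − 51.6867)²/51.6867 = 3.6243
  (71 − 73.5542)²/73.5542 = 0.0887
  (24 − 40.2410)²/40.2410 = 6.5548
  (66 − 52.3133)²/52.3133 = 3.5808
  (77 − 74.4458)²/74.4458 = 0.0876
χ² = 6.6342 + 3.6243 + 0.0887 + 6.5548 + 3.5808 + 0.0876 = 20.570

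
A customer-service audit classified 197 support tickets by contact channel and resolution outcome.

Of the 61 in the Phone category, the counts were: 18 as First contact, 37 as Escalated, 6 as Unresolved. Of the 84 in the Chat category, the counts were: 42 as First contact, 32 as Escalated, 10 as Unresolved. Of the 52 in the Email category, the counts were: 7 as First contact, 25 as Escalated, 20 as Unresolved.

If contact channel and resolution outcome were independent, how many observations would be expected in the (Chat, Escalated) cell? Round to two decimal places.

40.08

Row total (Chat) = 84; column total (Escalated) = 94; grand total N = 197.
Expected count = (row total × column total) / N = 84 × 94 / 197 = 40.08.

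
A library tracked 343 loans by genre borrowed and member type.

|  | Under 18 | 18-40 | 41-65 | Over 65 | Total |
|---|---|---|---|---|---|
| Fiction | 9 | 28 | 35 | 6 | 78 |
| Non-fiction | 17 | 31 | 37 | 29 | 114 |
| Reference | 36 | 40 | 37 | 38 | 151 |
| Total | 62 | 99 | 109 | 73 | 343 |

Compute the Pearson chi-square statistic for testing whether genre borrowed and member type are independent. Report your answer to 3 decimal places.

22.497

Grand total N = 343.
Expected counts (row total × column total / N):
  Fiction, Under 18: 78×62/343 = 14.0991
  Fiction, 18-40: 78×99/343 = 22.5131
  Fiction, 41-65: 78×109/343 = 24.7872
  Fiction, Over 65: 78×73/343 = 16.6006
  Non-fiction, Under 18: 114×62/343 = 20.6064
  Non-fiction, 18-40: 114×99/343 = 32.9038
  Non-fiction, 41-65: 114×109/343 = 36.2274
  Non-fiction, Over 65: 114×73/343 = 24.2624
  Reference, Under 18: 151×62/343 = 27.2945
  Reference, 18-40: 151×99/343 = 43.5831
  Reference, 41-65: 151×109/343 = 47.9854
  Reference, Over 65: 151×73/343 = 32.1370
Contributions (O − E)²/E:
  (9 − 14.0991)²/14.0991 = 1.8441
  (28 − 22.5131)²/22.5131 = 1.3373
  (35 − 24.7872)²/24.7872 = 4.2079
  (6 − 16.6006)²/16.6006 = 6.7692
  (17 − 20.6064)²/20.6064 = 0.6312
  (31 − 32.9038)²/32.9038 = 0.1102
  (37 − 36.2274)²/36.2274 = 0.0165
  (29 − 24.2624)²/24.2624 = 0.9251
  (36 − 27.2945)²/27.2945 = 2.7766
  (40 − 43.5831)²/43.5831 = 0.2946
  (37 − 47.9854)²/47.9854 = 2.5149
  (38 − 32.1370)²/32.1370 = 1.0696
χ² = 1.8441 + 1.3373 + 4.2079 + 6.7692 + 0.6312 + 0.1102 + 0.0165 + 0.9251 + 2.7766 + 0.2946 + 2.5149 + 1.0696 = 22.497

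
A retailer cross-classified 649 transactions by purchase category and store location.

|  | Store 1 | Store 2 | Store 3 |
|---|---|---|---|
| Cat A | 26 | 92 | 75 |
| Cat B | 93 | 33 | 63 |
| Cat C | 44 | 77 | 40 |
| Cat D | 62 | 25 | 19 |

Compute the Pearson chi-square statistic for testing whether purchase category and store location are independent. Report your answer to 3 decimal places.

Row totals: 193, 189, 161, 106. Column totals: 225, 227, 197. Grand total N = 649.
Expected counts (row total × column total / N):
  Cat A, Store 1: 193×225/649 = 66.9106
  Cat A, Store 2: 193×227/649 = 67.5054
  Cat A, Store 3: 193×197/649 = 58.5840
  Cat B, Store 1: 189×225/649 = 65.5239
  Cat B, Store 2: 189×227/649 = 66.1063
  Cat B, Store 3: 189×197/649 = 57.3698
  Cat C, Store 1: 161×225/649 = 55.8166
  Cat C, Store 2: 161×227/649 = 56.3128
  Cat C, Store 3: 161×197/649 = 48.8706
  Cat D, Store 1: 106×225/649 = 36.7488
  Cat D, Store 2: 106×227/649 = 37.0755
  Cat D, Store 3: 106×197/649 = 32.1757
Contributions (O − E)²/E:
  (26 − 66.9106)²/66.9106 = 25.0136
  (92 − 67.5054)²/67.5054 = 8.8880
  (75 − 58.5840)²/58.5840 = 4.6000
  (93 − 65.5239)²/65.5239 = 11.5215
  (33 − 66.1063)²/66.1063 = 16.5798
  (63 − 57.3698)²/57.3698 = 0.5525
  (44 − 55.8166)²/55.8166 = 2.5016
  (77 − 56.3128)²/56.3128 = 7.5997
  (40 − 48.8706)²/48.8706 = 1.6101
  (62 − 36.7488)²/36.7488 = 17.3509
  (25 − 37.0755)²/37.0755 = 3.9330
  (19 − 32.1757)²/32.1757 = 5.3953
χ² = 25.0136 + 8.8880 + 4.6000 + 11.5215 + 16.5798 + 0.5525 + 2.5016 + 7.5997 + 1.6101 + 17.3509 + 3.9330 + 5.3953 = 105.546

105.546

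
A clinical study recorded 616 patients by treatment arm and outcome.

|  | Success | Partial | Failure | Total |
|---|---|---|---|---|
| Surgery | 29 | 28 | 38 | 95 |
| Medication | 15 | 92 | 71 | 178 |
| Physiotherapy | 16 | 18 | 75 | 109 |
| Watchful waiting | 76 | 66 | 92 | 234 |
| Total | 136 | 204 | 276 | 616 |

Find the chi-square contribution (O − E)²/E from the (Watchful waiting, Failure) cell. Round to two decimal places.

1.57

Row total (Watchful waiting) = 234; column total (Failure) = 276; N = 616.
Expected count E = 234 × 276 / 616 = 104.8442.
Contribution = (O − E)²/E = (92 − 104.8442)² / 104.8442 = 1.57.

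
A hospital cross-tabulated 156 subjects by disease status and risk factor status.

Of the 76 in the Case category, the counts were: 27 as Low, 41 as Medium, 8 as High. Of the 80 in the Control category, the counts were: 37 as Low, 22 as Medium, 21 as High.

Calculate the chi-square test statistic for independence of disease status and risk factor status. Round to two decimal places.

13.03

Row totals: 76, 80. Column totals: 64, 63, 29. Grand total N = 156.
Expected counts (row total × column total / N):
  Case, Low: 76×64/156 = 31.179
  Case, Medium: 76×63/156 = 30.692
  Case, High: 76×29/156 = 14.128
  Control, Low: 80×64/156 = 32.821
  Control, Medium: 80×63/156 = 32.308
  Control, High: 80×29/156 = 14.872
Contributions (O − E)²/E:
  (27 − 31.179)²/31.179 = 0.5601
  (41 − 30.692)²/30.692 = 3.4620
  (8 − 14.128)²/14.128 = 2.6580
  (37 − 32.821)²/32.821 = 0.5321
  (22 − 32.308)²/32.308 = 3.2888
  (21 − 14.872)²/14.872 = 2.5250
χ² = 0.5601 + 3.4620 + 2.6580 + 0.5321 + 3.2888 + 2.5250 = 13.03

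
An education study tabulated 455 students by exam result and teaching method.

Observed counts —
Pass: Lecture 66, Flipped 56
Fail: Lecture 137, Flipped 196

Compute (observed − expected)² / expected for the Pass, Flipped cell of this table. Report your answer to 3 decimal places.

1.981

Row total (Pass) = 122; column total (Flipped) = 252; N = 455.
Expected count E = 122 × 252 / 455 = 67.5692.
Contribution = (O − E)²/E = (56 − 67.5692)² / 67.5692 = 1.981.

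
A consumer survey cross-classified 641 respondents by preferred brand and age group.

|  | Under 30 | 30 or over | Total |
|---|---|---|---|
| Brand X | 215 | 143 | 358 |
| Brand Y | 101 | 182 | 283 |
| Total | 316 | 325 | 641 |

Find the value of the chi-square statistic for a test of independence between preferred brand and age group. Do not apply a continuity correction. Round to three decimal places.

37.545

Grand total N = 641.
Expected counts (row total × column total / N):
  Brand X, Under 30: 358×316/641 = 176.4867
  Brand X, 30 or over: 358×325/641 = 181.5133
  Brand Y, Under 30: 283×316/641 = 139.5133
  Brand Y, 30 or over: 283×325/641 = 143.4867
Contributions (O − E)²/E:
  (215 − 176.4867)²/176.4867 = 8.4045
  (143 − 181.5133)²/181.5133 = 8.1717
  (101 − 139.5133)²/139.5133 = 10.6318
  (182 − 143.4867)²/143.4867 = 10.3374
χ² = 8.4045 + 8.1717 + 10.6318 + 10.3374 = 37.545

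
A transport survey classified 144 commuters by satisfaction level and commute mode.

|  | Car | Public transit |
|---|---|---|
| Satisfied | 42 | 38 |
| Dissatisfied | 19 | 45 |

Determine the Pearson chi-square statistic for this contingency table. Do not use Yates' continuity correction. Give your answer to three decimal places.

Row totals: 80, 64. Column totals: 61, 83. Grand total N = 144.
Expected counts (row total × column total / N):
  Satisfied, Car: 80×61/144 = 33.8889
  Satisfied, Public transit: 80×83/144 = 46.1111
  Dissatisfied, Car: 64×61/144 = 27.1111
  Dissatisfied, Public transit: 64×83/144 = 36.8889
Contributions (O − E)²/E:
  (42 − 33.8889)²/33.8889 = 1.9413
  (38 − 46.1111)²/46.1111 = 1.4268
  (19 − 27.1111)²/27.1111 = 2.4267
  (45 − 36.8889)²/36.8889 = 1.7835
χ² = 1.9413 + 1.4268 + 2.4267 + 1.7835 = 7.578

7.578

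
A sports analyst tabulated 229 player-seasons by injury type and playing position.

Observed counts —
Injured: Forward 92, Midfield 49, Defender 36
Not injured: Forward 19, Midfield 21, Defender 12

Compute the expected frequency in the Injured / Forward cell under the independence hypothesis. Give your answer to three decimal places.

Row total (Injured) = 177; column total (Forward) = 111; grand total N = 229.
Expected count = (row total × column total) / N = 177 × 111 / 229 = 85.795.

85.795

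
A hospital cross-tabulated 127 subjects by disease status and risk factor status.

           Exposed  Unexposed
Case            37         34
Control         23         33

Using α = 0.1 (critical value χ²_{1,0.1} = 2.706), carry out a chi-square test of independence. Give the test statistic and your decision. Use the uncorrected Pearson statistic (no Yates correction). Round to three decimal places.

Row totals: 71, 56. Column totals: 60, 67. Grand total N = 127.
Expected counts (row total × column total / N):
  Case, Exposed: 71×60/127 = 33.5433
  Case, Unexposed: 71×67/127 = 37.4567
  Control, Exposed: 56×60/127 = 26.4567
  Control, Unexposed: 56×67/127 = 29.5433
Contributions (O − E)²/E:
  (37 − 33.5433)²/33.5433 = 0.3562
  (34 − 37.4567)²/37.4567 = 0.3190
  (23 − 26.4567)²/26.4567 = 0.4516
  (33 − 29.5433)²/29.5433 = 0.4044
χ² = 0.3562 + 0.3190 + 0.4516 + 0.4044 = 1.531
df = (2−1)(2−1) = 1. Since 1.531 < 2.706, fail to reject the null hypothesis of independence at α = 0.1.

1.531; fail to reject H₀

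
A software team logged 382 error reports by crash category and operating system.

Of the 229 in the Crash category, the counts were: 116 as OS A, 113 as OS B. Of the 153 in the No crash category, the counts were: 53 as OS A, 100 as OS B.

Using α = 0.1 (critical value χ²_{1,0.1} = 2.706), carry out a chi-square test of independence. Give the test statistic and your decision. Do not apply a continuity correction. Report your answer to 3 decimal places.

9.536; reject H₀

Row totals: 229, 153. Column totals: 169, 213. Grand total N = 382.
Expected counts (row total × column total / N):
  Crash, OS A: 229×169/382 = 101.3115
  Crash, OS B: 229×213/382 = 127.6885
  No crash, OS A: 153×169/382 = 67.6885
  No crash, OS B: 153×213/382 = 85.3115
Contributions (O − E)²/E:
  (116 − 101.3115)²/101.3115 = 2.1296
  (113 − 127.6885)²/127.6885 = 1.6897
  (53 − 67.6885)²/67.6885 = 3.1874
  (100 − 85.3115)²/85.3115 = 2.5290
χ² = 2.1296 + 1.6897 + 3.1874 + 2.5290 = 9.536
df = (2−1)(2−1) = 1. Since 9.536 > 2.706, reject the null hypothesis of independence at α = 0.1.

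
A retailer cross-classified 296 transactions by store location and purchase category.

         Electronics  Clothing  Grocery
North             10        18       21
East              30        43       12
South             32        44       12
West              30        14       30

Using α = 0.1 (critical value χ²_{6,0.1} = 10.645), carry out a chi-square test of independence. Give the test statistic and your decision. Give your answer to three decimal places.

Row totals: 49, 85, 88, 74. Column totals: 102, 119, 75. Grand total N = 296.
Expected counts (row total × column total / N):
  North, Electronics: 49×102/296 = 16.88514
  North, Clothing: 49×119/296 = 19.69932
  North, Grocery: 49×75/296 = 12.41554
  East, Electronics: 85×102/296 = 29.29054
  East, Clothing: 85×119/296 = 34.17230
  East, Grocery: 85×75/296 = 21.53716
  South, Electronics: 88×102/296 = 30.32432
  South, Clothing: 88×119/296 = 35.37838
  South, Grocery: 88×75/296 = 22.29730
  West, Electronics: 74×102/296 = 25.50000
  West, Clothing: 74×119/296 = 29.75000
  West, Grocery: 74×75/296 = 18.75000
Contributions (O − E)²/E:
  (10 − 16.88514)²/16.88514 = 2.8075
  (18 − 19.69932)²/19.69932 = 0.1466
  (21 − 12.41554)²/12.41554 = 5.9355
  (30 − 29.29054)²/29.29054 = 0.0172
  (43 − 34.17230)²/34.17230 = 2.2805
  (12 − 21.53716)²/21.53716 = 4.2233
  (32 − 30.32432)²/30.32432 = 0.0926
  (44 − 35.37838)²/35.37838 = 2.1011
  (12 − 22.29730)²/22.29730 = 4.7555
  (30 − 25.50000)²/25.50000 = 0.7941
  (14 − 29.75000)²/29.75000 = 8.3382
  (30 − 18.75000)²/18.75000 = 6.7500
χ² = 2.8075 + 0.1466 + 5.9355 + 0.0172 + 2.2805 + 4.2233 + 0.0926 + 2.1011 + 4.7555 + 0.7941 + 8.3382 + 6.7500 = 38.242
df = (4−1)(3−1) = 6. Since 38.242 > 10.645, reject the null hypothesis of independence at α = 0.1.

38.242; reject H₀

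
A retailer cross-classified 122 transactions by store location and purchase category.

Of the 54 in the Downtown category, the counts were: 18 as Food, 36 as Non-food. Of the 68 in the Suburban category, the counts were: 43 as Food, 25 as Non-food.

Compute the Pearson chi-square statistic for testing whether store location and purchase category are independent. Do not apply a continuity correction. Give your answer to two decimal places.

Row totals: 54, 68. Column totals: 61, 61. Grand total N = 122.
Expected counts (row total × column total / N):
  Downtown, Food: 54×61/122 = 27.000
  Downtown, Non-food: 54×61/122 = 27.000
  Suburban, Food: 68×61/122 = 34.000
  Suburban, Non-food: 68×61/122 = 34.000
Contributions (O − E)²/E:
  (18 − 27.000)²/27.000 = 3.0000
  (36 − 27.000)²/27.000 = 3.0000
  (43 − 34.000)²/34.000 = 2.3824
  (25 − 34.000)²/34.000 = 2.3824
χ² = 3.0000 + 3.0000 + 2.3824 + 2.3824 = 10.76

10.76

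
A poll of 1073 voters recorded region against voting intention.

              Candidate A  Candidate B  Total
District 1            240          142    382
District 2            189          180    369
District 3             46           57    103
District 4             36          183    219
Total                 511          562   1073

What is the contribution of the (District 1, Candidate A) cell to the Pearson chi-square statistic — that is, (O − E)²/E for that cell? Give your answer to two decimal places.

Row total (District 1) = 382; column total (Candidate A) = 511; N = 1073.
Expected count E = 382 × 511 / 1073 = 181.922.
Contribution = (O − E)²/E = (240 − 181.922)² / 181.922 = 18.54.

18.54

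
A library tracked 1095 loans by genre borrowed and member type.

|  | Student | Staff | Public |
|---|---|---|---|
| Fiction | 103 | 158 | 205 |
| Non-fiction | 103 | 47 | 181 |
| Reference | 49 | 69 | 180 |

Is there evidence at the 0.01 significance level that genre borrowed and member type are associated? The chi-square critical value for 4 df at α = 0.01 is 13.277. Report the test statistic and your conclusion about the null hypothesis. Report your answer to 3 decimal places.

55.890; reject H₀

Row totals: 466, 331, 298. Column totals: 255, 274, 566. Grand total N = 1095.
Expected counts (row total × column total / N):
  Fiction, Student: 466×255/1095 = 108.52055
  Fiction, Staff: 466×274/1095 = 116.60639
  Fiction, Public: 466×566/1095 = 240.87306
  Non-fiction, Student: 331×255/1095 = 77.08219
  Non-fiction, Staff: 331×274/1095 = 82.82557
  Non-fiction, Public: 331×566/1095 = 171.09224
  Reference, Student: 298×255/1095 = 69.39726
  Reference, Staff: 298×274/1095 = 74.56804
  Reference, Public: 298×566/1095 = 154.03470
Contributions (O − E)²/E:
  (103 − 108.52055)²/108.52055 = 0.2808
  (158 − 116.60639)²/116.60639 = 14.6941
  (205 − 240.87306)²/240.87306 = 5.3426
  (103 − 77.08219)²/77.08219 = 8.7145
  (47 − 82.82557)²/82.82557 = 15.4961
  (181 − 171.09224)²/171.09224 = 0.5737
  (49 − 69.39726)²/69.39726 = 5.9952
  (69 − 74.56804)²/74.56804 = 0.4158
  (180 − 154.03470)²/154.03470 = 4.3769
χ² = 0.2808 + 14.6941 + 5.3426 + 8.7145 + 15.4961 + 0.5737 + 5.9952 + 0.4158 + 4.3769 = 55.890
df = (3−1)(3−1) = 4. Since 55.890 > 13.277, reject the null hypothesis of independence at α = 0.01.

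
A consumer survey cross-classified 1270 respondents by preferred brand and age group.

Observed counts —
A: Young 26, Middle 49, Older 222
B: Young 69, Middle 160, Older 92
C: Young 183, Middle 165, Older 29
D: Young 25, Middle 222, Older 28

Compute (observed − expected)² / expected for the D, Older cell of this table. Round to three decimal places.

34.094

Row total (D) = 275; column total (Older) = 371; N = 1270.
Expected count E = 275 × 371 / 1270 = 80.3346.
Contribution = (O − E)²/E = (28 − 80.3346)² / 80.3346 = 34.094.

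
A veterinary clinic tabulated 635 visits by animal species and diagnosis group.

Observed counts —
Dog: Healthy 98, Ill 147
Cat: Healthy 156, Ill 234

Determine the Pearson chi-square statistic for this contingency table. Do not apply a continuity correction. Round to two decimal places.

0.00

Row totals: 245, 390. Column totals: 254, 381. Grand total N = 635.
Expected counts (row total × column total / N):
  Dog, Healthy: 245×254/635 = 98.000
  Dog, Ill: 245×381/635 = 147.000
  Cat, Healthy: 390×254/635 = 156.000
  Cat, Ill: 390×381/635 = 234.000
Contributions (O − E)²/E:
  (98 − 98.000)²/98.000 = 0.0000
  (147 − 147.000)²/147.000 = 0.0000
  (156 − 156.000)²/156.000 = 0.0000
  (234 − 234.000)²/234.000 = 0.0000
χ² = 0.0000 + 0.0000 + 0.0000 + 0.0000 = 0.00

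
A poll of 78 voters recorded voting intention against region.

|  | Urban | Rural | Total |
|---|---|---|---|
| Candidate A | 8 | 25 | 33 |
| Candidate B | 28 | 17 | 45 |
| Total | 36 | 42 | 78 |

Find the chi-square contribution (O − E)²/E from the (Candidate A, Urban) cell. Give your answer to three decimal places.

3.433

Row total (Candidate A) = 33; column total (Urban) = 36; N = 78.
Expected count E = 33 × 36 / 78 = 15.2308.
Contribution = (O − E)²/E = (8 − 15.2308)² / 15.2308 = 3.433.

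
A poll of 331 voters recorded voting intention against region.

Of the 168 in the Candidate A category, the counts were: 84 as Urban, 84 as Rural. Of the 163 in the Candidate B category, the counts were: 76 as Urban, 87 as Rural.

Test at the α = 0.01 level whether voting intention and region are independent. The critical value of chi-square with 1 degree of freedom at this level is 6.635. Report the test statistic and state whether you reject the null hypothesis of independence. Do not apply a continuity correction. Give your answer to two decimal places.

0.38; fail to reject H₀

Row totals: 168, 163. Column totals: 160, 171. Grand total N = 331.
Expected counts (row total × column total / N):
  Candidate A, Urban: 168×160/331 = 81.208
  Candidate A, Rural: 168×171/331 = 86.792
  Candidate B, Urban: 163×160/331 = 78.792
  Candidate B, Rural: 163×171/331 = 84.208
Contributions (O − E)²/E:
  (84 − 81.208)²/81.208 = 0.0960
  (84 − 86.792)²/86.792 = 0.0898
  (76 − 78.792)²/78.792 = 0.0989
  (87 − 84.208)²/84.208 = 0.0926
χ² = 0.0960 + 0.0898 + 0.0989 + 0.0926 = 0.38
df = (2−1)(2−1) = 1. Since 0.38 < 6.635, fail to reject the null hypothesis of independence at α = 0.01.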